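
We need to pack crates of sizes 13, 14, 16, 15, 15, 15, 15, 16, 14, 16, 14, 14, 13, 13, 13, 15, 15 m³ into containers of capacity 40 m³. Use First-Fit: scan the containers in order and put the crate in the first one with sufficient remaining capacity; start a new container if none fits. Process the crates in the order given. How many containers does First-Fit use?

container 1: place 13 m³, 27 m³ left
container 1: place 14 m³, 13 m³ left
container 2: place 16 m³, 24 m³ left
container 2: place 15 m³, 9 m³ left
container 3: place 15 m³, 25 m³ left
container 3: place 15 m³, 10 m³ left
container 4: place 15 m³, 25 m³ left
container 4: place 16 m³, 9 m³ left
container 5: place 14 m³, 26 m³ left
container 5: place 16 m³, 10 m³ left
container 6: place 14 m³, 26 m³ left
container 6: place 14 m³, 12 m³ left
container 1: place 13 m³, 0 m³ left
container 7: place 13 m³, 27 m³ left
container 7: place 13 m³, 14 m³ left
container 8: place 15 m³, 25 m³ left
container 8: place 15 m³, 10 m³ left
Final containers: [13,14,13] [16,15] [15,15] [15,16] [14,16] [14,14] [13,13] [15,15].

8 containers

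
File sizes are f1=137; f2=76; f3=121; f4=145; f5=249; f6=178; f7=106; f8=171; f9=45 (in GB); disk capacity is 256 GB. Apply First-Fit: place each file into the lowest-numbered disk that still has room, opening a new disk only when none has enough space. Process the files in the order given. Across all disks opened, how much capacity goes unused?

f1 (137 GB) → disk 1 (remaining 119 GB)
f2 (76 GB) → disk 1 (remaining 43 GB)
f3 (121 GB) → disk 2 (remaining 135 GB)
f4 (145 GB) → disk 3 (remaining 111 GB)
f5 (249 GB) → disk 4 (remaining 7 GB)
f6 (178 GB) → disk 5 (remaining 78 GB)
f7 (106 GB) → disk 2 (remaining 29 GB)
f8 (171 GB) → disk 6 (remaining 85 GB)
f9 (45 GB) → disk 3 (remaining 66 GB)
6 disks × 256 GB = 1536 GB; used 1228 GB; unused 308 GB.

308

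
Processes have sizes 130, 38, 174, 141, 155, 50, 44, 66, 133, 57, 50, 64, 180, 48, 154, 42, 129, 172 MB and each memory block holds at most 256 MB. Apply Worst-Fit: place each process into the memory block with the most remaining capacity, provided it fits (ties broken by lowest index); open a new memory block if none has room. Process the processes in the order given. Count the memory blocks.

Put 130 MB in memory block 1; 126 MB remain.
Put 38 MB in memory block 1; 88 MB remain.
Put 174 MB in memory block 2; 82 MB remain.
Put 141 MB in memory block 3; 115 MB remain.
Put 155 MB in memory block 4; 101 MB remain.
Put 50 MB in memory block 3; 65 MB remain.
Put 44 MB in memory block 4; 57 MB remain.
Put 66 MB in memory block 1; 22 MB remain.
Put 133 MB in memory block 5; 123 MB remain.
Put 57 MB in memory block 5; 66 MB remain.
Put 50 MB in memory block 2; 32 MB remain.
Put 64 MB in memory block 5; 2 MB remain.
Put 180 MB in memory block 6; 76 MB remain.
Put 48 MB in memory block 6; 28 MB remain.
Put 154 MB in memory block 7; 102 MB remain.
Put 42 MB in memory block 7; 60 MB remain.
Put 129 MB in memory block 8; 127 MB remain.
Put 172 MB in memory block 9; 84 MB remain.

9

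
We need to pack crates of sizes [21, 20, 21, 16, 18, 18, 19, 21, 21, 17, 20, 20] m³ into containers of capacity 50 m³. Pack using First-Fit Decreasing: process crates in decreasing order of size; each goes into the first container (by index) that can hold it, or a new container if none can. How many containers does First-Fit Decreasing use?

Sorted descending: 21, 21, 21, 21, 20, 20, 20, 19, 18, 18, 17, 16.
Put 21 m³ in container 1; 29 m³ remain.
Put 21 m³ in container 1; 8 m³ remain.
Put 21 m³ in container 2; 29 m³ remain.
Put 21 m³ in container 2; 8 m³ remain.
Put 20 m³ in container 3; 30 m³ remain.
Put 20 m³ in container 3; 10 m³ remain.
Put 20 m³ in container 4; 30 m³ remain.
Put 19 m³ in container 4; 11 m³ remain.
Put 18 m³ in container 5; 32 m³ remain.
Put 18 m³ in container 5; 14 m³ remain.
Put 17 m³ in container 6; 33 m³ remain.
Put 16 m³ in container 6; 17 m³ remain.
Final containers: [21,21] [21,21] [20,20] [20,19] [18,18] [17,16].

6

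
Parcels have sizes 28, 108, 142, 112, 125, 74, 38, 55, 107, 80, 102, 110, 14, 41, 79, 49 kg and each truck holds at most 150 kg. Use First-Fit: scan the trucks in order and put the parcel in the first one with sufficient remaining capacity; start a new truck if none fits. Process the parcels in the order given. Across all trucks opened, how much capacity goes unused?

236

truck 1: place 28 kg, 122 kg left
truck 1: place 108 kg, 14 kg left
truck 2: place 142 kg, 8 kg left
truck 3: place 112 kg, 38 kg left
truck 4: place 125 kg, 25 kg left
truck 5: place 74 kg, 76 kg left
truck 3: place 38 kg, 0 kg left
truck 5: place 55 kg, 21 kg left
truck 6: place 107 kg, 43 kg left
truck 7: place 80 kg, 70 kg left
truck 8: place 102 kg, 48 kg left
truck 9: place 110 kg, 40 kg left
truck 1: place 14 kg, 0 kg left
truck 6: place 41 kg, 2 kg left
truck 10: place 79 kg, 71 kg left
truck 7: place 49 kg, 21 kg left
10 trucks × 150 kg = 1500 kg; used 1264 kg; unused 236 kg.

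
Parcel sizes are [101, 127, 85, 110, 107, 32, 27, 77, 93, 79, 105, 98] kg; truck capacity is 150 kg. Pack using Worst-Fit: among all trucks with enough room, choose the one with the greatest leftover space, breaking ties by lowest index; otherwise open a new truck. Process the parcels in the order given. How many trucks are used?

10

Put 101 kg in truck 1; 49 kg remain.
Put 127 kg in truck 2; 23 kg remain.
Put 85 kg in truck 3; 65 kg remain.
Put 110 kg in truck 4; 40 kg remain.
Put 107 kg in truck 5; 43 kg remain.
Put 32 kg in truck 3; 33 kg remain.
Put 27 kg in truck 1; 22 kg remain.
Put 77 kg in truck 6; 73 kg remain.
Put 93 kg in truck 7; 57 kg remain.
Put 79 kg in truck 8; 71 kg remain.
Put 105 kg in truck 9; 45 kg remain.
Put 98 kg in truck 10; 52 kg remain.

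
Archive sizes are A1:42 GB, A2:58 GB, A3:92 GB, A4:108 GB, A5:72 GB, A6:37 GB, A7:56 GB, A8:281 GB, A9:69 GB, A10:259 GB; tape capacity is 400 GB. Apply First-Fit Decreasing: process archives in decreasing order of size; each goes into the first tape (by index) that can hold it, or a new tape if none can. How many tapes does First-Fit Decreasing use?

3

Sorted descending: 281, 259, 108, 92, 72, 69, 58, 56, 42, 37.
Put 281 GB in tape 1; 119 GB remain.
Put 259 GB in tape 2; 141 GB remain.
Put 108 GB in tape 1; 11 GB remain.
Put 92 GB in tape 2; 49 GB remain.
Put 72 GB in tape 3; 328 GB remain.
Put 69 GB in tape 3; 259 GB remain.
Put 58 GB in tape 3; 201 GB remain.
Put 56 GB in tape 3; 145 GB remain.
Put 42 GB in tape 2; 7 GB remain.
Put 37 GB in tape 3; 108 GB remain.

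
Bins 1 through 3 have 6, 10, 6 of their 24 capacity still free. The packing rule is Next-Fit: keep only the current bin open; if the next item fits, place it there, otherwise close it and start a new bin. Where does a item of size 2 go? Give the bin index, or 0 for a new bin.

3

Next-Fit only looks at bin 3, which has 6 free.
2 fits there.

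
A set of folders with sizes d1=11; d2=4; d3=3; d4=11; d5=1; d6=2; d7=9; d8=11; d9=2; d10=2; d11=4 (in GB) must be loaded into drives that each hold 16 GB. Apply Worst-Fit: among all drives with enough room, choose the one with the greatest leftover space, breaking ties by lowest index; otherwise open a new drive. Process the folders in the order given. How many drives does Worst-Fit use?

5

d1 (11 GB) → drive 1 (remaining 5 GB)
d2 (4 GB) → drive 1 (remaining 1 GB)
d3 (3 GB) → drive 2 (remaining 13 GB)
d4 (11 GB) → drive 2 (remaining 2 GB)
d5 (1 GB) → drive 2 (remaining 1 GB)
d6 (2 GB) → drive 3 (remaining 14 GB)
d7 (9 GB) → drive 3 (remaining 5 GB)
d8 (11 GB) → drive 4 (remaining 5 GB)
d9 (2 GB) → drive 3 (remaining 3 GB)
d10 (2 GB) → drive 4 (remaining 3 GB)
d11 (4 GB) → drive 5 (remaining 12 GB)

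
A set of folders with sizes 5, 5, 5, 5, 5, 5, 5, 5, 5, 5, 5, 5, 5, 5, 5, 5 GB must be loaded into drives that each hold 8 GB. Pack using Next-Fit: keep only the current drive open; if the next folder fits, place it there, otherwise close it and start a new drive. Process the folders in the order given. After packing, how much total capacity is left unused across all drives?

48

drive 1: place 5 GB, 3 GB left
drive 2: place 5 GB, 3 GB left
drive 3: place 5 GB, 3 GB left
drive 4: place 5 GB, 3 GB left
drive 5: place 5 GB, 3 GB left
drive 6: place 5 GB, 3 GB left
drive 7: place 5 GB, 3 GB left
drive 8: place 5 GB, 3 GB left
drive 9: place 5 GB, 3 GB left
drive 10: place 5 GB, 3 GB left
drive 11: place 5 GB, 3 GB left
drive 12: place 5 GB, 3 GB left
drive 13: place 5 GB, 3 GB left
drive 14: place 5 GB, 3 GB left
drive 15: place 5 GB, 3 GB left
drive 16: place 5 GB, 3 GB left
16 drives × 8 GB = 128 GB; used 80 GB; unused 48 GB.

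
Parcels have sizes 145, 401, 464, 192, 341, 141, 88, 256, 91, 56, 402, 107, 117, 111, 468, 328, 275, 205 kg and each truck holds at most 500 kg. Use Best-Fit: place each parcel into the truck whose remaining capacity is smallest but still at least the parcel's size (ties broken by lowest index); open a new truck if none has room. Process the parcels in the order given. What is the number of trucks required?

9 trucks

145 kg → truck 1 (remaining 355 kg)
401 kg → truck 2 (remaining 99 kg)
464 kg → truck 3 (remaining 36 kg)
192 kg → truck 1 (remaining 163 kg)
341 kg → truck 4 (remaining 159 kg)
141 kg → truck 4 (remaining 18 kg)
88 kg → truck 2 (remaining 11 kg)
256 kg → truck 5 (remaining 244 kg)
91 kg → truck 1 (remaining 72 kg)
56 kg → truck 1 (remaining 16 kg)
402 kg → truck 6 (remaining 98 kg)
107 kg → truck 5 (remaining 137 kg)
117 kg → truck 5 (remaining 20 kg)
111 kg → truck 7 (remaining 389 kg)
468 kg → truck 8 (remaining 32 kg)
328 kg → truck 7 (remaining 61 kg)
275 kg → truck 9 (remaining 225 kg)
205 kg → truck 9 (remaining 20 kg)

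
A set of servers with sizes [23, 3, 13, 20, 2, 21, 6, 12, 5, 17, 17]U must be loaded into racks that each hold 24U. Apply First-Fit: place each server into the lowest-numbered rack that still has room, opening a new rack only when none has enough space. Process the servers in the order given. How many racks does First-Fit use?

23U → rack 1 (remaining 1U)
3U → rack 2 (remaining 21U)
13U → rack 2 (remaining 8U)
20U → rack 3 (remaining 4U)
2U → rack 2 (remaining 6U)
21U → rack 4 (remaining 3U)
6U → rack 2 (remaining 0U)
12U → rack 5 (remaining 12U)
5U → rack 5 (remaining 7U)
17U → rack 6 (remaining 7U)
17U → rack 7 (remaining 7U)

7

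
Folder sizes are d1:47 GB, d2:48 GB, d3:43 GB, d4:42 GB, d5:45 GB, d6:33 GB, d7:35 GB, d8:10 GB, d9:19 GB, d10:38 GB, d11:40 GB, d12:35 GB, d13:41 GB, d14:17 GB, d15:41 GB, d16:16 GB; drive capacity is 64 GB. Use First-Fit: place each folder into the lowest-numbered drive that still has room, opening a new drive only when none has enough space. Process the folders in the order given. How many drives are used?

d1 (47 GB) → drive 1 (remaining 17 GB)
d2 (48 GB) → drive 2 (remaining 16 GB)
d3 (43 GB) → drive 3 (remaining 21 GB)
d4 (42 GB) → drive 4 (remaining 22 GB)
d5 (45 GB) → drive 5 (remaining 19 GB)
d6 (33 GB) → drive 6 (remaining 31 GB)
d7 (35 GB) → drive 7 (remaining 29 GB)
d8 (10 GB) → drive 1 (remaining 7 GB)
d9 (19 GB) → drive 3 (remaining 2 GB)
d10 (38 GB) → drive 8 (remaining 26 GB)
d11 (40 GB) → drive 9 (remaining 24 GB)
d12 (35 GB) → drive 10 (remaining 29 GB)
d13 (41 GB) → drive 11 (remaining 23 GB)
d14 (17 GB) → drive 4 (remaining 5 GB)
d15 (41 GB) → drive 12 (remaining 23 GB)
d16 (16 GB) → drive 2 (remaining 0 GB)

12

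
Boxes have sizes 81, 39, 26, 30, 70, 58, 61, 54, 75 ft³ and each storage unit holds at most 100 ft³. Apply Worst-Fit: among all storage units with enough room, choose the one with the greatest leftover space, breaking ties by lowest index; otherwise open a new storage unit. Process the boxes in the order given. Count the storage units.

storage unit 1: place 81 ft³, 19 ft³ left
storage unit 2: place 39 ft³, 61 ft³ left
storage unit 2: place 26 ft³, 35 ft³ left
storage unit 2: place 30 ft³, 5 ft³ left
storage unit 3: place 70 ft³, 30 ft³ left
storage unit 4: place 58 ft³, 42 ft³ left
storage unit 5: place 61 ft³, 39 ft³ left
storage unit 6: place 54 ft³, 46 ft³ left
storage unit 7: place 75 ft³, 25 ft³ left
Final storage units: [81] [39,26,30] [70] [58] [61] [54] [75].

7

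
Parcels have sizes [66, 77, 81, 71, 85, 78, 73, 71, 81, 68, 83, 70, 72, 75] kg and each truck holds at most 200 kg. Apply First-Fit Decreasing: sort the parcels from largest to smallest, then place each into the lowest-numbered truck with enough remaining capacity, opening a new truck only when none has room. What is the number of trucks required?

7

Sorted descending: 85, 83, 81, 81, 78, 77, 75, 73, 72, 71, 71, 70, 68, 66.
Put 85 kg in truck 1; 115 kg remain.
Put 83 kg in truck 1; 32 kg remain.
Put 81 kg in truck 2; 119 kg remain.
Put 81 kg in truck 2; 38 kg remain.
Put 78 kg in truck 3; 122 kg remain.
Put 77 kg in truck 3; 45 kg remain.
Put 75 kg in truck 4; 125 kg remain.
Put 73 kg in truck 4; 52 kg remain.
Put 72 kg in truck 5; 128 kg remain.
Put 71 kg in truck 5; 57 kg remain.
Put 71 kg in truck 6; 129 kg remain.
Put 70 kg in truck 6; 59 kg remain.
Put 68 kg in truck 7; 132 kg remain.
Put 66 kg in truck 7; 66 kg remain.
Final trucks: [85,83] [81,81] [78,77] [75,73] [72,71] [71,70] [68,66].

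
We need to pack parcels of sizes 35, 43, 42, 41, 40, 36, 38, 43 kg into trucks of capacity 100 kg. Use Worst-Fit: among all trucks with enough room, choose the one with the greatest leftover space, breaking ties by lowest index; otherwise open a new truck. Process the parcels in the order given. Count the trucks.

35 kg → truck 1 (remaining 65 kg)
43 kg → truck 1 (remaining 22 kg)
42 kg → truck 2 (remaining 58 kg)
41 kg → truck 2 (remaining 17 kg)
40 kg → truck 3 (remaining 60 kg)
36 kg → truck 3 (remaining 24 kg)
38 kg → truck 4 (remaining 62 kg)
43 kg → truck 4 (remaining 19 kg)
Final trucks: [35,43] [42,41] [40,36] [38,43].

4 trucks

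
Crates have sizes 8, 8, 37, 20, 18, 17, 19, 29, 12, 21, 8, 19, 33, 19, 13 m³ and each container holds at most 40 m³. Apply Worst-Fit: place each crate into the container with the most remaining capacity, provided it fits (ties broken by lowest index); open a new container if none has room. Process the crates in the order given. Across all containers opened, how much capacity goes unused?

79

Put 8 m³ in container 1; 32 m³ remain.
Put 8 m³ in container 1; 24 m³ remain.
Put 37 m³ in container 2; 3 m³ remain.
Put 20 m³ in container 1; 4 m³ remain.
Put 18 m³ in container 3; 22 m³ remain.
Put 17 m³ in container 3; 5 m³ remain.
Put 19 m³ in container 4; 21 m³ remain.
Put 29 m³ in container 5; 11 m³ remain.
Put 12 m³ in container 4; 9 m³ remain.
Put 21 m³ in container 6; 19 m³ remain.
Put 8 m³ in container 6; 11 m³ remain.
Put 19 m³ in container 7; 21 m³ remain.
Put 33 m³ in container 8; 7 m³ remain.
Put 19 m³ in container 7; 2 m³ remain.
Put 13 m³ in container 9; 27 m³ remain.
9 containers × 40 m³ = 360 m³; used 281 m³; unused 79 m³.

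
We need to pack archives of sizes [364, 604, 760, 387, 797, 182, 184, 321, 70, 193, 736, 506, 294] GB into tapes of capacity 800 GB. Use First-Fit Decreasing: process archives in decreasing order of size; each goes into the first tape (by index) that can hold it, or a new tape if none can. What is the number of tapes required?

7 tapes

Sorted descending: 797, 760, 736, 604, 506, 387, 364, 321, 294, 193, 184, 182, 70.
tape 1: place 797 GB, 3 GB left
tape 2: place 760 GB, 40 GB left
tape 3: place 736 GB, 64 GB left
tape 4: place 604 GB, 196 GB left
tape 5: place 506 GB, 294 GB left
tape 6: place 387 GB, 413 GB left
tape 6: place 364 GB, 49 GB left
tape 7: place 321 GB, 479 GB left
tape 5: place 294 GB, 0 GB left
tape 4: place 193 GB, 3 GB left
tape 7: place 184 GB, 295 GB left
tape 7: place 182 GB, 113 GB left
tape 7: place 70 GB, 43 GB left
Final tapes: [797] [760] [736] [604,193] [506,294] [387,364] [321,184,182,70].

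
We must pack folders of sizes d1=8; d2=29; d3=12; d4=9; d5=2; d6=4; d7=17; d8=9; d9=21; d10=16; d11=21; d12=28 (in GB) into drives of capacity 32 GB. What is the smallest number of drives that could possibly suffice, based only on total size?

Total size = 8 + 29 + 12 + 9 + 2 + 4 + 17 + 9 + 21 + 16 + 21 + 28 = 176 GB.
⌈176 / 32⌉ = 6.

6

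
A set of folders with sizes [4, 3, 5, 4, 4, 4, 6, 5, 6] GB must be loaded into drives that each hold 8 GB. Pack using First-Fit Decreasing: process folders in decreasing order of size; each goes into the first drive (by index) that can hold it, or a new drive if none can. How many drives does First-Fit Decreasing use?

Sorted descending: 6, 6, 5, 5, 4, 4, 4, 4, 3.
6 GB → drive 1 (remaining 2 GB)
6 GB → drive 2 (remaining 2 GB)
5 GB → drive 3 (remaining 3 GB)
5 GB → drive 4 (remaining 3 GB)
4 GB → drive 5 (remaining 4 GB)
4 GB → drive 5 (remaining 0 GB)
4 GB → drive 6 (remaining 4 GB)
4 GB → drive 6 (remaining 0 GB)
3 GB → drive 3 (remaining 0 GB)

6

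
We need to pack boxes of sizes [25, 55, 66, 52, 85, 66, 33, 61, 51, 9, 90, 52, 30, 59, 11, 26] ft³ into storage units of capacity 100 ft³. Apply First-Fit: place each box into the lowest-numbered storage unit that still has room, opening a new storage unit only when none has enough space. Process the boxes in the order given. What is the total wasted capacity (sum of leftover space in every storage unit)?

229

storage unit 1: place 25 ft³, 75 ft³ left
storage unit 1: place 55 ft³, 20 ft³ left
storage unit 2: place 66 ft³, 34 ft³ left
storage unit 3: place 52 ft³, 48 ft³ left
storage unit 4: place 85 ft³, 15 ft³ left
storage unit 5: place 66 ft³, 34 ft³ left
storage unit 2: place 33 ft³, 1 ft³ left
storage unit 6: place 61 ft³, 39 ft³ left
storage unit 7: place 51 ft³, 49 ft³ left
storage unit 1: place 9 ft³, 11 ft³ left
storage unit 8: place 90 ft³, 10 ft³ left
storage unit 9: place 52 ft³, 48 ft³ left
storage unit 3: place 30 ft³, 18 ft³ left
storage unit 10: place 59 ft³, 41 ft³ left
storage unit 1: place 11 ft³, 0 ft³ left
storage unit 5: place 26 ft³, 8 ft³ left
10 storage units × 100 ft³ = 1000 ft³; used 771 ft³; unused 229 ft³.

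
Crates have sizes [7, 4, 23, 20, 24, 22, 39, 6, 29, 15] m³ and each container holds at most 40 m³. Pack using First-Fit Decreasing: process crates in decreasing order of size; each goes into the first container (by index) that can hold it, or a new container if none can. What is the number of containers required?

6 containers

Sorted descending: 39, 29, 24, 23, 22, 20, 15, 7, 6, 4.
Put 39 m³ in container 1; 1 m³ remain.
Put 29 m³ in container 2; 11 m³ remain.
Put 24 m³ in container 3; 16 m³ remain.
Put 23 m³ in container 4; 17 m³ remain.
Put 22 m³ in container 5; 18 m³ remain.
Put 20 m³ in container 6; 20 m³ remain.
Put 15 m³ in container 3; 1 m³ remain.
Put 7 m³ in container 2; 4 m³ remain.
Put 6 m³ in container 4; 11 m³ remain.
Put 4 m³ in container 2; 0 m³ remain.
Final containers: [39] [29,7,4] [24,15] [23,6] [22] [20].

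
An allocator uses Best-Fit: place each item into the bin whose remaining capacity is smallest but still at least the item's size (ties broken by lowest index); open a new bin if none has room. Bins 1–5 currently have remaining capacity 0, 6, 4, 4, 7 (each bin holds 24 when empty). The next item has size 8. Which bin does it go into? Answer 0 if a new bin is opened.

0

No bin has ≥ 8 free, so a new bin is opened.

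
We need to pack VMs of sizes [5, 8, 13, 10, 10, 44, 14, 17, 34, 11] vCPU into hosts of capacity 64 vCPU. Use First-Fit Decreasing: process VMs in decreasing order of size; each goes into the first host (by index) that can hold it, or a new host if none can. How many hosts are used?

Sorted descending: 44, 34, 17, 14, 13, 11, 10, 10, 8, 5.
Put 44 vCPU in host 1; 20 vCPU remain.
Put 34 vCPU in host 2; 30 vCPU remain.
Put 17 vCPU in host 1; 3 vCPU remain.
Put 14 vCPU in host 2; 16 vCPU remain.
Put 13 vCPU in host 2; 3 vCPU remain.
Put 11 vCPU in host 3; 53 vCPU remain.
Put 10 vCPU in host 3; 43 vCPU remain.
Put 10 vCPU in host 3; 33 vCPU remain.
Put 8 vCPU in host 3; 25 vCPU remain.
Put 5 vCPU in host 3; 20 vCPU remain.

3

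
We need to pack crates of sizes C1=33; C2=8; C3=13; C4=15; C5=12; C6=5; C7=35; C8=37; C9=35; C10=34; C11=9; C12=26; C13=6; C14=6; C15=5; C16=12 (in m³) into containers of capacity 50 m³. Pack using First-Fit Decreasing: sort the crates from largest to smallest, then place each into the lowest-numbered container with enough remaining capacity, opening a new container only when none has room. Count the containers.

6

Sorted descending: 37, 35, 35, 34, 33, 26, 15, 13, 12, 12, 9, 8, 6, 6, 5, 5.
Put 37 m³ in container 1; 13 m³ remain.
Put 35 m³ in container 2; 15 m³ remain.
Put 35 m³ in container 3; 15 m³ remain.
Put 34 m³ in container 4; 16 m³ remain.
Put 33 m³ in container 5; 17 m³ remain.
Put 26 m³ in container 6; 24 m³ remain.
Put 15 m³ in container 2; 0 m³ remain.
Put 13 m³ in container 1; 0 m³ remain.
Put 12 m³ in container 3; 3 m³ remain.
Put 12 m³ in container 4; 4 m³ remain.
Put 9 m³ in container 5; 8 m³ remain.
Put 8 m³ in container 5; 0 m³ remain.
Put 6 m³ in container 6; 18 m³ remain.
Put 6 m³ in container 6; 12 m³ remain.
Put 5 m³ in container 6; 7 m³ remain.
Put 5 m³ in container 6; 2 m³ remain.
Final containers: [37,13] [35,15] [35,12] [34,12] [33,9,8] [26,6,6,5,5].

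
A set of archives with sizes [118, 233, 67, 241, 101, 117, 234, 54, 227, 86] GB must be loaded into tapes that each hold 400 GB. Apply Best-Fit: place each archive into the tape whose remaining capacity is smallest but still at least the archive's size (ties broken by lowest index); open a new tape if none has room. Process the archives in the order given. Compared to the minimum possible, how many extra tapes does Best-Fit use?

Best-Fit: [118,233] [67,241,54] [101,117] [234,86] [227] → 5 tapes.
Total size 1478 GB; any packing needs at least ⌈1478/400⌉ = 4 tapes.
An optimal packing achieves that bound: [241,118] [234,117] [233,101,54] [227,86,67] → 4 tapes.
Excess: 5 − 4 = 1.

1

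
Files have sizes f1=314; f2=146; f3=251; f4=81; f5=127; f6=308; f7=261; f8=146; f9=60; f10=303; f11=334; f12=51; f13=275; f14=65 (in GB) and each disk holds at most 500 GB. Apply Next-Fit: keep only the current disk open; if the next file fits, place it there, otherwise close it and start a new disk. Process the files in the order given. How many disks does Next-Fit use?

7

Put f1 (314 GB) in disk 1; 186 GB remain.
Put f2 (146 GB) in disk 1; 40 GB remain.
Put f3 (251 GB) in disk 2; 249 GB remain.
Put f4 (81 GB) in disk 2; 168 GB remain.
Put f5 (127 GB) in disk 2; 41 GB remain.
Put f6 (308 GB) in disk 3; 192 GB remain.
Put f7 (261 GB) in disk 4; 239 GB remain.
Put f8 (146 GB) in disk 4; 93 GB remain.
Put f9 (60 GB) in disk 4; 33 GB remain.
Put f10 (303 GB) in disk 5; 197 GB remain.
Put f11 (334 GB) in disk 6; 166 GB remain.
Put f12 (51 GB) in disk 6; 115 GB remain.
Put f13 (275 GB) in disk 7; 225 GB remain.
Put f14 (65 GB) in disk 7; 160 GB remain.
Final disks: [314,146] [251,81,127] [308] [261,146,60] [303] [334,51] [275,65].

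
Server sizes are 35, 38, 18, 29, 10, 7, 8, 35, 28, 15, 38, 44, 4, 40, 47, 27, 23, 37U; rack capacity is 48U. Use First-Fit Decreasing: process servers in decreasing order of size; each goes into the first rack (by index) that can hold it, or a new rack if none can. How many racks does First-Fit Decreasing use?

12

Sorted descending: 47, 44, 40, 38, 38, 37, 35, 35, 29, 28, 27, 23, 18, 15, 10, 8, 7, 4.
rack 1: place 47U, 1U left
rack 2: place 44U, 4U left
rack 3: place 40U, 8U left
rack 4: place 38U, 10U left
rack 5: place 38U, 10U left
rack 6: place 37U, 11U left
rack 7: place 35U, 13U left
rack 8: place 35U, 13U left
rack 9: place 29U, 19U left
rack 10: place 28U, 20U left
rack 11: place 27U, 21U left
rack 12: place 23U, 25U left
rack 9: place 18U, 1U left
rack 10: place 15U, 5U left
rack 4: place 10U, 0U left
rack 3: place 8U, 0U left
rack 5: place 7U, 3U left
rack 2: place 4U, 0U left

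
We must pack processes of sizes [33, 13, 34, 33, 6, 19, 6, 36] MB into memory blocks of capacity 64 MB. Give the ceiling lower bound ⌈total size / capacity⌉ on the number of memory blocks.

3

Total size = 33 + 13 + 34 + 33 + 6 + 19 + 6 + 36 = 180 MB.
⌈180 / 64⌉ = 3.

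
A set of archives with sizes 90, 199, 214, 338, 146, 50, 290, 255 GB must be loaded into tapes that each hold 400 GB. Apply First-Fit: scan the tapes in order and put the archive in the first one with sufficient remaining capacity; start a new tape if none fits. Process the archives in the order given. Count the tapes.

5

90 GB → tape 1 (remaining 310 GB)
199 GB → tape 1 (remaining 111 GB)
214 GB → tape 2 (remaining 186 GB)
338 GB → tape 3 (remaining 62 GB)
146 GB → tape 2 (remaining 40 GB)
50 GB → tape 1 (remaining 61 GB)
290 GB → tape 4 (remaining 110 GB)
255 GB → tape 5 (remaining 145 GB)
Final tapes: [90,199,50] [214,146] [338] [290] [255].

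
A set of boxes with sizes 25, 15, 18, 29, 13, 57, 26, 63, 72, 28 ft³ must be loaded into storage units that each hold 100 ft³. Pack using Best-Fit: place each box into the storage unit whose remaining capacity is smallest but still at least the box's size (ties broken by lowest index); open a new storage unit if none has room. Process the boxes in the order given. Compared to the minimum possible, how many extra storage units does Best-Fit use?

Best-Fit: [25,15,18,29,13] [57,26] [63] [72,28] → 4 storage units.
Total size 346 ft³; any packing needs at least ⌈346/100⌉ = 4 storage units.
So 4 is already optimal.

0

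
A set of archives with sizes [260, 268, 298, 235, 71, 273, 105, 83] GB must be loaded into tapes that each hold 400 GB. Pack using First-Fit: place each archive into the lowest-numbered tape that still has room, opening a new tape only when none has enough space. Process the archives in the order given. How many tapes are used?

5

Put 260 GB in tape 1; 140 GB remain.
Put 268 GB in tape 2; 132 GB remain.
Put 298 GB in tape 3; 102 GB remain.
Put 235 GB in tape 4; 165 GB remain.
Put 71 GB in tape 1; 69 GB remain.
Put 273 GB in tape 5; 127 GB remain.
Put 105 GB in tape 2; 27 GB remain.
Put 83 GB in tape 3; 19 GB remain.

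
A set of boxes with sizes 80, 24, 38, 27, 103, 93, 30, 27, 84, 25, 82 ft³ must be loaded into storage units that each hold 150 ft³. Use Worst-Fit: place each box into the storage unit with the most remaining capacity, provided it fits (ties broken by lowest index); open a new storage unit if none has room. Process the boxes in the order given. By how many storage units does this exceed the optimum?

Worst-Fit: [80,24,38] [27,103] [93,30,27] [84,25] [82] → 5 storage units.
Total size 613 ft³; any packing needs at least ⌈613/150⌉ = 5 storage units.
So 5 is already optimal.

0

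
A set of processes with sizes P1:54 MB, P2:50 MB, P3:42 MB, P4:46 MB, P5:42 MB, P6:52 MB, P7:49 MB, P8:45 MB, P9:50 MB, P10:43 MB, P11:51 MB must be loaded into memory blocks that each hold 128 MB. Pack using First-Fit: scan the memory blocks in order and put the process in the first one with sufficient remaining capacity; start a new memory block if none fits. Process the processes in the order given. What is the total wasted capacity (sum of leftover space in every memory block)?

Put P1 (54 MB) in memory block 1; 74 MB remain.
Put P2 (50 MB) in memory block 1; 24 MB remain.
Put P3 (42 MB) in memory block 2; 86 MB remain.
Put P4 (46 MB) in memory block 2; 40 MB remain.
Put P5 (42 MB) in memory block 3; 86 MB remain.
Put P6 (52 MB) in memory block 3; 34 MB remain.
Put P7 (49 MB) in memory block 4; 79 MB remain.
Put P8 (45 MB) in memory block 4; 34 MB remain.
Put P9 (50 MB) in memory block 5; 78 MB remain.
Put P10 (43 MB) in memory block 5; 35 MB remain.
Put P11 (51 MB) in memory block 6; 77 MB remain.
6 memory blocks × 128 MB = 768 MB; used 524 MB; unused 244 MB.

244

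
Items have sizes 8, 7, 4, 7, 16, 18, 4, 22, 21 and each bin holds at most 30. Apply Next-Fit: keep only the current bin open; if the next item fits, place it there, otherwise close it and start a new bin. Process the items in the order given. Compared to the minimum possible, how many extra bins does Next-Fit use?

1

Next-Fit: [8,7,4,7] [16] [18,4] [22] [21] → 5 bins.
Total size 107; any packing needs at least ⌈107/30⌉ = 4 bins.
An optimal packing achieves that bound: [22,8] [21,7] [18,7,4] [16,4] → 4 bins.
Excess: 5 − 4 = 1.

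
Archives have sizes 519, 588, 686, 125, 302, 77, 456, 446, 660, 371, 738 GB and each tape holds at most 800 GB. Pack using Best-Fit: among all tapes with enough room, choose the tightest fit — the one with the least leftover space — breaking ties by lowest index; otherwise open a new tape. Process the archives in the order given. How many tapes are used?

8 tapes

Put 519 GB in tape 1; 281 GB remain.
Put 588 GB in tape 2; 212 GB remain.
Put 686 GB in tape 3; 114 GB remain.
Put 125 GB in tape 2; 87 GB remain.
Put 302 GB in tape 4; 498 GB remain.
Put 77 GB in tape 2; 10 GB remain.
Put 456 GB in tape 4; 42 GB remain.
Put 446 GB in tape 5; 354 GB remain.
Put 660 GB in tape 6; 140 GB remain.
Put 371 GB in tape 7; 429 GB remain.
Put 738 GB in tape 8; 62 GB remain.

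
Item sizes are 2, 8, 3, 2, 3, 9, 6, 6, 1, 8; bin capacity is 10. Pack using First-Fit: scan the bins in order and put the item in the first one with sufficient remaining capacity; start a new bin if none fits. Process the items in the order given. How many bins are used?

6 bins

bin 1: place 2, 8 left
bin 1: place 8, 0 left
bin 2: place 3, 7 left
bin 2: place 2, 5 left
bin 2: place 3, 2 left
bin 3: place 9, 1 left
bin 4: place 6, 4 left
bin 5: place 6, 4 left
bin 2: place 1, 1 left
bin 6: place 8, 2 left
Final bins: [2,8] [3,2,3,1] [9] [6] [6] [8].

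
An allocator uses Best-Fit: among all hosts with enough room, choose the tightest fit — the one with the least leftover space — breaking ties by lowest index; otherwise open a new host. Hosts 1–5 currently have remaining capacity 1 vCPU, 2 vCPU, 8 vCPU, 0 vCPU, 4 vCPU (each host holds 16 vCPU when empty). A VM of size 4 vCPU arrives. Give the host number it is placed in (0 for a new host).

Hosts with room: host 3 (8 vCPU), host 5 (4 vCPU).
Tightest fit is host 5 with 4 vCPU free.

5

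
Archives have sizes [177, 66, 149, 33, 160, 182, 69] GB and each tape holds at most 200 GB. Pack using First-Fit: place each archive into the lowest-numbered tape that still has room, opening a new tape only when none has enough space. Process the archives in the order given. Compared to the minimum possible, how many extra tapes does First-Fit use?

First-Fit: [177] [66,33,69] [149] [160] [182] → 5 tapes.
Total size 836 GB; any packing needs at least ⌈836/200⌉ = 5 tapes.
So 5 is already optimal.

0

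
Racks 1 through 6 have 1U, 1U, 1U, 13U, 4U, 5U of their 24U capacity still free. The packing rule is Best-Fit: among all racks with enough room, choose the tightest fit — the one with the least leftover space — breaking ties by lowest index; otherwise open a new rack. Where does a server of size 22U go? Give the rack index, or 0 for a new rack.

0

No rack has ≥ 22U free, so a new rack is opened.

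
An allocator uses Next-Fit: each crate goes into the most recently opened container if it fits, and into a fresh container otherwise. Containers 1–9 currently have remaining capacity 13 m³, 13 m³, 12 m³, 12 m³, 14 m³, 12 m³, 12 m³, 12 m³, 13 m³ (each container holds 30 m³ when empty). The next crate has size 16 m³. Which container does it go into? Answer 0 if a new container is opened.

Next-Fit only looks at container 9, which has 13 m³ free.
16 m³ does not fit, so a new container is opened.

0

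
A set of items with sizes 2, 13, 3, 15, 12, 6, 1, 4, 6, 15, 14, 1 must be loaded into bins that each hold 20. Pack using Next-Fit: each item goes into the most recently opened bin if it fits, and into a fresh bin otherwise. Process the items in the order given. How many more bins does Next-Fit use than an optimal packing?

Next-Fit: [2,13,3] [15] [12,6,1] [4,6] [15] [14,1] → 6 bins.
Total size 92; any packing needs at least ⌈92/20⌉ = 5 bins.
An optimal packing achieves that bound: [15,4,1] [15,3,2] [14,6] [13,6,1] [12] → 5 bins.
Excess: 6 − 5 = 1.

1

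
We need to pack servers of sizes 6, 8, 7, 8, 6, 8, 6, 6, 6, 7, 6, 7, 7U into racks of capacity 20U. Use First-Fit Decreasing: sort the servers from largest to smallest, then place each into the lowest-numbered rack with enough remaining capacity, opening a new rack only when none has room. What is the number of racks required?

5

Sorted descending: 8, 8, 8, 7, 7, 7, 7, 6, 6, 6, 6, 6, 6.
rack 1: place 8U, 12U left
rack 1: place 8U, 4U left
rack 2: place 8U, 12U left
rack 2: place 7U, 5U left
rack 3: place 7U, 13U left
rack 3: place 7U, 6U left
rack 4: place 7U, 13U left
rack 3: place 6U, 0U left
rack 4: place 6U, 7U left
rack 4: place 6U, 1U left
rack 5: place 6U, 14U left
rack 5: place 6U, 8U left
rack 5: place 6U, 2U left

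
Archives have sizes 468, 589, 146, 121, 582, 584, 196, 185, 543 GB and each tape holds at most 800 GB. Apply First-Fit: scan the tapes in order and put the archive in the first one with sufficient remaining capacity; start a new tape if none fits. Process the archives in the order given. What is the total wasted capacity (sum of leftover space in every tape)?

586

Put 468 GB in tape 1; 332 GB remain.
Put 589 GB in tape 2; 211 GB remain.
Put 146 GB in tape 1; 186 GB remain.
Put 121 GB in tape 1; 65 GB remain.
Put 582 GB in tape 3; 218 GB remain.
Put 584 GB in tape 4; 216 GB remain.
Put 196 GB in tape 2; 15 GB remain.
Put 185 GB in tape 3; 33 GB remain.
Put 543 GB in tape 5; 257 GB remain.
5 tapes × 800 GB = 4000 GB; used 3414 GB; unused 586 GB.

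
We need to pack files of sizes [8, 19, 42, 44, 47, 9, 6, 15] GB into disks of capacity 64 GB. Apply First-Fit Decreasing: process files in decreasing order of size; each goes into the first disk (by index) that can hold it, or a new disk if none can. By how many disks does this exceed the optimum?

First-Fit Decreasing: [47,15] [44,19] [42,9,8] [6] → 4 disks.
Total size 190 GB; any packing needs at least ⌈190/64⌉ = 3 disks.
An optimal packing achieves that bound: [47,9,8] [44,19] [42,15,6] → 3 disks.
Excess: 4 − 3 = 1.

1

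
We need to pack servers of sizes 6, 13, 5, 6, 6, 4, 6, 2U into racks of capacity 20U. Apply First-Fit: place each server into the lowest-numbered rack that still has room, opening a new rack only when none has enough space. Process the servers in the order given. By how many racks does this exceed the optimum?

0

First-Fit: [6,13] [5,6,6,2] [4,6] → 3 racks.
Total size 48U; any packing needs at least ⌈48/20⌉ = 3 racks.
So 3 is already optimal.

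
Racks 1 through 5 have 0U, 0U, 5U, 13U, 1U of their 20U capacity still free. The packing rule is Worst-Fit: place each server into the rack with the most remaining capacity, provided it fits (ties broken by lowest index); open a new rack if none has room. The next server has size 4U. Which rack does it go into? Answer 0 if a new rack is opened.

4

Racks with room: rack 3 (5U), rack 4 (13U).
Most room is rack 4 with 13U free.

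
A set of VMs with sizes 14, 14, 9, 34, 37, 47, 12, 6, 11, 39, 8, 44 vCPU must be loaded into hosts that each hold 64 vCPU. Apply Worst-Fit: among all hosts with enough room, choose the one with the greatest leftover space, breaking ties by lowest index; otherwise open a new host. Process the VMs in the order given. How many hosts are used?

6

Put 14 vCPU in host 1; 50 vCPU remain.
Put 14 vCPU in host 1; 36 vCPU remain.
Put 9 vCPU in host 1; 27 vCPU remain.
Put 34 vCPU in host 2; 30 vCPU remain.
Put 37 vCPU in host 3; 27 vCPU remain.
Put 47 vCPU in host 4; 17 vCPU remain.
Put 12 vCPU in host 2; 18 vCPU remain.
Put 6 vCPU in host 1; 21 vCPU remain.
Put 11 vCPU in host 3; 16 vCPU remain.
Put 39 vCPU in host 5; 25 vCPU remain.
Put 8 vCPU in host 5; 17 vCPU remain.
Put 44 vCPU in host 6; 20 vCPU remain.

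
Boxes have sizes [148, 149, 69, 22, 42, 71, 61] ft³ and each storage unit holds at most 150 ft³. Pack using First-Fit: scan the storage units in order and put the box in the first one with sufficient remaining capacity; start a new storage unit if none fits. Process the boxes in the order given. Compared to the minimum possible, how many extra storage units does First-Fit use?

First-Fit: [148] [149] [69,22,42] [71,61] → 4 storage units.
Total size 562 ft³; any packing needs at least ⌈562/150⌉ = 4 storage units.
So 4 is already optimal.

0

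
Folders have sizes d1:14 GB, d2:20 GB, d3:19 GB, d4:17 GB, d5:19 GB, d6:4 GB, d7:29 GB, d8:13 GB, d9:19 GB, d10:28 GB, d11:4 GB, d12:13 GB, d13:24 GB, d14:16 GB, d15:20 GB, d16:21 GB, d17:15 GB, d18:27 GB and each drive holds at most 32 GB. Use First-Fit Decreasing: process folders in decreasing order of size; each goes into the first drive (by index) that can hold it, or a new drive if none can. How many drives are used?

Sorted descending: 29, 28, 27, 24, 21, 20, 20, 19, 19, 19, 17, 16, 15, 14, 13, 13, 4, 4.
drive 1: place 29 GB, 3 GB left
drive 2: place 28 GB, 4 GB left
drive 3: place 27 GB, 5 GB left
drive 4: place 24 GB, 8 GB left
drive 5: place 21 GB, 11 GB left
drive 6: place 20 GB, 12 GB left
drive 7: place 20 GB, 12 GB left
drive 8: place 19 GB, 13 GB left
drive 9: place 19 GB, 13 GB left
drive 10: place 19 GB, 13 GB left
drive 11: place 17 GB, 15 GB left
drive 12: place 16 GB, 16 GB left
drive 11: place 15 GB, 0 GB left
drive 12: place 14 GB, 2 GB left
drive 8: place 13 GB, 0 GB left
drive 9: place 13 GB, 0 GB left
drive 2: place 4 GB, 0 GB left
drive 3: place 4 GB, 1 GB left

12 drives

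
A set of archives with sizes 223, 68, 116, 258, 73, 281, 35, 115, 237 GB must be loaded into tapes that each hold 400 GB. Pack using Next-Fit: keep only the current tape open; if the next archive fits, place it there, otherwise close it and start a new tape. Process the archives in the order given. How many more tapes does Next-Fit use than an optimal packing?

Next-Fit: [223,68] [116,258] [73,281,35] [115,237] → 4 tapes.
Total size 1406 GB; any packing needs at least ⌈1406/400⌉ = 4 tapes.
So 4 is already optimal.

0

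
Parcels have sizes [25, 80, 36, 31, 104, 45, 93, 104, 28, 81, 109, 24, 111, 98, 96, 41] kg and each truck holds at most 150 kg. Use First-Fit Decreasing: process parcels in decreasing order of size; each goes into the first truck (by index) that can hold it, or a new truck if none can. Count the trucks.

Sorted descending: 111, 109, 104, 104, 98, 96, 93, 81, 80, 45, 41, 36, 31, 28, 25, 24.
Put 111 kg in truck 1; 39 kg remain.
Put 109 kg in truck 2; 41 kg remain.
Put 104 kg in truck 3; 46 kg remain.
Put 104 kg in truck 4; 46 kg remain.
Put 98 kg in truck 5; 52 kg remain.
Put 96 kg in truck 6; 54 kg remain.
Put 93 kg in truck 7; 57 kg remain.
Put 81 kg in truck 8; 69 kg remain.
Put 80 kg in truck 9; 70 kg remain.
Put 45 kg in truck 3; 1 kg remain.
Put 41 kg in truck 2; 0 kg remain.
Put 36 kg in truck 1; 3 kg remain.
Put 31 kg in truck 4; 15 kg remain.
Put 28 kg in truck 5; 24 kg remain.
Put 25 kg in truck 6; 29 kg remain.
Put 24 kg in truck 5; 0 kg remain.

9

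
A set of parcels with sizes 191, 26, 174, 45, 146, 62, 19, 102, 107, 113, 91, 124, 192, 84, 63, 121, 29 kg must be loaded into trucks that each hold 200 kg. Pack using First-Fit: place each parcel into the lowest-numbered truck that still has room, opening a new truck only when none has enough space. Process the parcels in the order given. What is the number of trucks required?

9

truck 1: place 191 kg, 9 kg left
truck 2: place 26 kg, 174 kg left
truck 2: place 174 kg, 0 kg left
truck 3: place 45 kg, 155 kg left
truck 3: place 146 kg, 9 kg left
truck 4: place 62 kg, 138 kg left
truck 4: place 19 kg, 119 kg left
truck 4: place 102 kg, 17 kg left
truck 5: place 107 kg, 93 kg left
truck 6: place 113 kg, 87 kg left
truck 5: place 91 kg, 2 kg left
truck 7: place 124 kg, 76 kg left
truck 8: place 192 kg, 8 kg left
truck 6: place 84 kg, 3 kg left
truck 7: place 63 kg, 13 kg left
truck 9: place 121 kg, 79 kg left
truck 9: place 29 kg, 50 kg left
Final trucks: [191] [26,174] [45,146] [62,19,102] [107,91] [113,84] [124,63] [192] [121,29].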